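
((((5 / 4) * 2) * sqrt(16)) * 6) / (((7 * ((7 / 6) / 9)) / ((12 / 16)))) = 2430 / 49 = 49.59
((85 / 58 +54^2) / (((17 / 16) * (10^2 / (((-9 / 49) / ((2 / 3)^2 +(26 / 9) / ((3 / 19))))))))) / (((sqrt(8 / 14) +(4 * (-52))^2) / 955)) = -2574104090688 / 433324189454485 +237990393 * sqrt(7) / 6066538652362790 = -0.01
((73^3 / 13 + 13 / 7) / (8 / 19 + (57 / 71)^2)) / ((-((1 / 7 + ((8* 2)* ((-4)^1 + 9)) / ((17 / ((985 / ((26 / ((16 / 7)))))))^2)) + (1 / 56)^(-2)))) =-6859668141756248 / 1272981632563349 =-5.39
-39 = -39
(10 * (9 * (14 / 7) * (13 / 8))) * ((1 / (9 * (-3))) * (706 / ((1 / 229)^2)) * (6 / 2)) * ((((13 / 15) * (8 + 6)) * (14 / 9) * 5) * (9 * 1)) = -3065903282260 / 3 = -1021967760753.33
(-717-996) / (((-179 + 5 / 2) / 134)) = 459084 / 353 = 1300.52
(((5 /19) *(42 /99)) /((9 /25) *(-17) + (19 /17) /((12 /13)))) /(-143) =119000 /748280819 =0.00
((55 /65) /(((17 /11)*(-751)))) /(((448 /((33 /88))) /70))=-1815 /42488576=-0.00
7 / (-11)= -7 / 11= -0.64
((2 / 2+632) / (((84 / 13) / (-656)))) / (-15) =449852 / 105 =4284.30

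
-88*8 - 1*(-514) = -190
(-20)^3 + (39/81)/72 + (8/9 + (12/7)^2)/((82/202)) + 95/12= -31176197965/3905496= -7982.65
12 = 12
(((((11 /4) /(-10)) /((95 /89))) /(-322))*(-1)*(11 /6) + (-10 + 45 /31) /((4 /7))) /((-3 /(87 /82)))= 98745024331 /18662347200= 5.29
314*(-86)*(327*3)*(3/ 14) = -39736386/ 7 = -5676626.57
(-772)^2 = 595984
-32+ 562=530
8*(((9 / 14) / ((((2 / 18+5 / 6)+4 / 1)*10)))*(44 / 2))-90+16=-223382 / 3115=-71.71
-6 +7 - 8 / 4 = -1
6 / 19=0.32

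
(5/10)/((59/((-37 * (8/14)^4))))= -4736/141659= -0.03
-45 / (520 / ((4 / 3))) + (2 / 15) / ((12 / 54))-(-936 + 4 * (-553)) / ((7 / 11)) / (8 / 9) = 2532393 / 455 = 5565.70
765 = 765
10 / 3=3.33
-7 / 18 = -0.39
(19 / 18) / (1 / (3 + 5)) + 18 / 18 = 85 / 9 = 9.44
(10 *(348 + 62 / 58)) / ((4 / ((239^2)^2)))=165147059364215 / 58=2847363092486.47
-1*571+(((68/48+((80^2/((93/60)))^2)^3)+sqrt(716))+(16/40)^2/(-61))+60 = 2*sqrt(179)+80484251153203199991723652760617937/16241317362300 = 4955524811061600542895.65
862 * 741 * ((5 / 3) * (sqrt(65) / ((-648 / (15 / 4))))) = -2661425 * sqrt(65) / 432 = -49669.20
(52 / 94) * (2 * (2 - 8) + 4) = -208 / 47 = -4.43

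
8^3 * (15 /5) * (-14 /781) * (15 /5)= -64512 /781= -82.60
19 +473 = 492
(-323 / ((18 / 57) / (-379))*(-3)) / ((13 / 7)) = -16281461 / 26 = -626210.04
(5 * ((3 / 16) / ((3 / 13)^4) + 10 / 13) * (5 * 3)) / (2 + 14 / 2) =9390325 / 16848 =557.36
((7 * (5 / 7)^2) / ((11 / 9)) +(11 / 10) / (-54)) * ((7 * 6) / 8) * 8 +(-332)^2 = 109242413 / 990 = 110345.87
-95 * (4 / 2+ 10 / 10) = -285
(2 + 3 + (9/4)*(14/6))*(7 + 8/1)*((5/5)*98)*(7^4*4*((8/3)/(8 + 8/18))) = 868249620/19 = 45697348.42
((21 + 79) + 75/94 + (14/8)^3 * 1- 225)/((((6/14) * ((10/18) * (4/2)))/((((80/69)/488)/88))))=-2502353/371379712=-0.01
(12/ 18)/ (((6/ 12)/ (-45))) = -60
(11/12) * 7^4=26411/12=2200.92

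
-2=-2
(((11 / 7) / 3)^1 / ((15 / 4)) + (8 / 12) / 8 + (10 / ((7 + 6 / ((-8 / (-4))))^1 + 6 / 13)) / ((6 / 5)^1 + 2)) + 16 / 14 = 1.66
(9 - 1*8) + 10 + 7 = 18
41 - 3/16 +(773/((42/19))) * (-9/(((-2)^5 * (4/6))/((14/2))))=137407/128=1073.49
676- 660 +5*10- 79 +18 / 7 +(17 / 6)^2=-2.40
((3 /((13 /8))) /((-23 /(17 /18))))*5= -0.38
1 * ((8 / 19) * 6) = 48 / 19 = 2.53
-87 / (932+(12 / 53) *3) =-4611 / 49432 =-0.09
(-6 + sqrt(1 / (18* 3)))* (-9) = 54 - sqrt(6) / 2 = 52.78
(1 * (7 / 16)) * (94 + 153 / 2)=2387 / 32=74.59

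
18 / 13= 1.38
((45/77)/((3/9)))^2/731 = 18225/4334099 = 0.00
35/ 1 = 35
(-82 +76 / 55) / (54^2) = -739 / 26730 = -0.03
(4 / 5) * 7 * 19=532 / 5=106.40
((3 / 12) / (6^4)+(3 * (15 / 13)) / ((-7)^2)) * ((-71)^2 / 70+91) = 2669226887 / 231154560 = 11.55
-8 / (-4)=2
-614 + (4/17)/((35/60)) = -73018/119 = -613.60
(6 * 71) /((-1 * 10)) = -213 /5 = -42.60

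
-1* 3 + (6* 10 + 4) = 61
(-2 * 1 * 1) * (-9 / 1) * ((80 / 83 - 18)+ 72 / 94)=-292.86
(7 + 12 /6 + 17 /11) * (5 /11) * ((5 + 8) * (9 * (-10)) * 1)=-5608.26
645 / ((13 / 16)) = 10320 / 13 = 793.85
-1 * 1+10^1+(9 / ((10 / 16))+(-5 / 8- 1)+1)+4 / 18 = 8279 / 360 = 23.00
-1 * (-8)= 8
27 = 27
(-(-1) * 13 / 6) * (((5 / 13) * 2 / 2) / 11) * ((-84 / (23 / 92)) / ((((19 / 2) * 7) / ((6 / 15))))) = -32 / 209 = -0.15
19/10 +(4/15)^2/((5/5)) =887/450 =1.97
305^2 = 93025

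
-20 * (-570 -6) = 11520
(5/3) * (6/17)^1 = 10/17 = 0.59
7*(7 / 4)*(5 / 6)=245 / 24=10.21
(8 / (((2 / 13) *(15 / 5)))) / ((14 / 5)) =130 / 21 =6.19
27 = 27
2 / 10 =1 / 5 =0.20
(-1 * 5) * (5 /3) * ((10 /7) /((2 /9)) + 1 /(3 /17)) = -6350 /63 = -100.79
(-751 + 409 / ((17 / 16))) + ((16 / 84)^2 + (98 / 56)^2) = -43537783 / 119952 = -362.96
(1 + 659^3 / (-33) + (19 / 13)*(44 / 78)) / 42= -8061049846 / 39039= -206487.10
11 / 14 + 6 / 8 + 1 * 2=99 / 28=3.54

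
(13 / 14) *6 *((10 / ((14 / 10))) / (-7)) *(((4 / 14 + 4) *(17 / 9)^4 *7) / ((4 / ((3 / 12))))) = -135721625 / 1000188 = -135.70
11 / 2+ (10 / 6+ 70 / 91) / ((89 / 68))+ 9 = 113579 / 6942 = 16.36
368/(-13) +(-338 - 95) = -5997/13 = -461.31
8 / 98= 4 / 49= 0.08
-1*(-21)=21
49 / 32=1.53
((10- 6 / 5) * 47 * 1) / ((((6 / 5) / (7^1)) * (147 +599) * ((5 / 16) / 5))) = 57904 / 1119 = 51.75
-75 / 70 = -15 / 14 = -1.07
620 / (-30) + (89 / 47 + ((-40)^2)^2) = 360957353 / 141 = 2559981.23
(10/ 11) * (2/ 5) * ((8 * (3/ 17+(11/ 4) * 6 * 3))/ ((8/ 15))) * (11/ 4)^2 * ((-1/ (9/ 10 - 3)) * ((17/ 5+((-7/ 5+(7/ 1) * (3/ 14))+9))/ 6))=3870625/ 1904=2032.89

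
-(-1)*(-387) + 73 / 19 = -7280 / 19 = -383.16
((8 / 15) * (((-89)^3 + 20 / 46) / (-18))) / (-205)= -21619036 / 212175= -101.89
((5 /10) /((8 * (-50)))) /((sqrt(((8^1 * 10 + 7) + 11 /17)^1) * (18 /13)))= -0.00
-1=-1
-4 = -4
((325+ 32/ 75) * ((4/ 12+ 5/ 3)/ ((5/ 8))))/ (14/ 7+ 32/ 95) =3709864/ 8325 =445.63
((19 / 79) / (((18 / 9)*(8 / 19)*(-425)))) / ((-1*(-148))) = -0.00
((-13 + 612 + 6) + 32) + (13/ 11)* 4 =7059/ 11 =641.73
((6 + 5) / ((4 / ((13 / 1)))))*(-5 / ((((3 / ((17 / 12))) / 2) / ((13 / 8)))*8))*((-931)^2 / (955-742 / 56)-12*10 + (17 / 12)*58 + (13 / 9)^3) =-768539272016945 / 25308453888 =-30366.90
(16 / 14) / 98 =4 / 343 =0.01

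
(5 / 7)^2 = 25 / 49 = 0.51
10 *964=9640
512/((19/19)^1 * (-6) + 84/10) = 640/3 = 213.33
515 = 515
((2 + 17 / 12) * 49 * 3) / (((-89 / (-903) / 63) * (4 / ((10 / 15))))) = 38096667 / 712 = 53506.55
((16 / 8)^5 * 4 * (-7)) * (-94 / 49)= 12032 / 7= 1718.86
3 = 3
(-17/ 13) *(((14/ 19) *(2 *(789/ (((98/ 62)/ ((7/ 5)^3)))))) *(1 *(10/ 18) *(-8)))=217326368/ 18525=11731.52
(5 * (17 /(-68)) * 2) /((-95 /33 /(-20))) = -330 /19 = -17.37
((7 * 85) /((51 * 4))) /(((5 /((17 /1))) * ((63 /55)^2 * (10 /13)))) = 133705 /13608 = 9.83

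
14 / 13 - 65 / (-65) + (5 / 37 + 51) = 25595 / 481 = 53.21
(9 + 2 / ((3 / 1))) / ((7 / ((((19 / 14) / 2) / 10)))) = 551 / 5880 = 0.09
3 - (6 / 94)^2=6618 / 2209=3.00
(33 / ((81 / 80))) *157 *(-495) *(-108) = 273556800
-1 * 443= -443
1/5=0.20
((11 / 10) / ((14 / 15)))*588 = 693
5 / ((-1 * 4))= -5 / 4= -1.25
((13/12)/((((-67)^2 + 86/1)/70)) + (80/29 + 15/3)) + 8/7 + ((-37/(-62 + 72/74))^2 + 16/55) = 299287075441019/31252081415940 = 9.58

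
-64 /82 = -32 /41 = -0.78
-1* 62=-62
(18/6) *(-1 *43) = -129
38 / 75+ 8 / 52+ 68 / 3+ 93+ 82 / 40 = 461671 / 3900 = 118.38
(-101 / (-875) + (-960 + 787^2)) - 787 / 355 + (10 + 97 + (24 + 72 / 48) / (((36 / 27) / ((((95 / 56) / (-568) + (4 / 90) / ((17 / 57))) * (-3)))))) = 19673423576577 / 31808000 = 618505.52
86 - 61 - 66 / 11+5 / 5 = 20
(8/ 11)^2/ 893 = 64/ 108053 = 0.00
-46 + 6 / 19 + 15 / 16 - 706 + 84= -666.75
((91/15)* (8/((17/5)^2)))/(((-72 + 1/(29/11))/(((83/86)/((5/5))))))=-4380740/77432637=-0.06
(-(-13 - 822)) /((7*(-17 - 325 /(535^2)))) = -9559915 /1362522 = -7.02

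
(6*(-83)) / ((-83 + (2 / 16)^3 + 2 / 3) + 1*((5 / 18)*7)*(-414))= 0.56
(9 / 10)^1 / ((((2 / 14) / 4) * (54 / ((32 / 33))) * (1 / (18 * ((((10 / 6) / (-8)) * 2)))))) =-112 / 33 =-3.39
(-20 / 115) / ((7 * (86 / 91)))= -26 / 989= -0.03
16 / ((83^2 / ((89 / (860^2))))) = 89 / 318444025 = 0.00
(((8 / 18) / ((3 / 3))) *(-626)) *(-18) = 5008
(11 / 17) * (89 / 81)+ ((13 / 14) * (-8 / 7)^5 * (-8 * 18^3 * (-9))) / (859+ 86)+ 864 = 341746243337 / 5670093555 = 60.27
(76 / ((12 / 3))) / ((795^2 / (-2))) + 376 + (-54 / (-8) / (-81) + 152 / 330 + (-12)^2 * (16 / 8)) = 18475732343 / 27809100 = 664.38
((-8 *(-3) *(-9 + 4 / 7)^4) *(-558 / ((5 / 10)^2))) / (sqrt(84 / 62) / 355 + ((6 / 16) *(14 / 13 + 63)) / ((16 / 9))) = -645619488279470690918400 / 32278305733825669 + 212680278720019169280 *sqrt(1302) / 1581636980957457781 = -19996801.49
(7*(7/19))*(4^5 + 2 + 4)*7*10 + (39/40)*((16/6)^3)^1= 158996308/855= 185960.59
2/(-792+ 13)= -2/779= -0.00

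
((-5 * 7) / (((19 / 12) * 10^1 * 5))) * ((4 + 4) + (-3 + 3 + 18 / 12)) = -4.20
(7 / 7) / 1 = 1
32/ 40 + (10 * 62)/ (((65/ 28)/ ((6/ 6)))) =17412/ 65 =267.88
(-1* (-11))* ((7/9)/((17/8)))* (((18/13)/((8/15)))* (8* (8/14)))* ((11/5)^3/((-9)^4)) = 937024/12083175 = 0.08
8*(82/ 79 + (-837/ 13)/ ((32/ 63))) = -4131637/ 4108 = -1005.75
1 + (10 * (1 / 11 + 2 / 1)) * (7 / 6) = 838 / 33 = 25.39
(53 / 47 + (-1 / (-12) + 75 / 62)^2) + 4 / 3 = 26880383 / 6504048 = 4.13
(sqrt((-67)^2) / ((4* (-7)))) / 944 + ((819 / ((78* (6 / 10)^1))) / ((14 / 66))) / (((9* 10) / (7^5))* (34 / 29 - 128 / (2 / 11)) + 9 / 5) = -42.02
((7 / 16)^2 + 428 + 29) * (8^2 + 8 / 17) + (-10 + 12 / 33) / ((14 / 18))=29463.01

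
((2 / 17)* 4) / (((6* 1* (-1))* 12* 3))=-1 / 459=-0.00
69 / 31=2.23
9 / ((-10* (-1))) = 9 / 10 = 0.90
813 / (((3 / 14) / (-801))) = -3038994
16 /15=1.07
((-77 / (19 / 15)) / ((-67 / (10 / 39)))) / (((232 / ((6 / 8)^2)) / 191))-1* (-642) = 19722303123 / 30714944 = 642.11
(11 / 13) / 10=0.08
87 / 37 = 2.35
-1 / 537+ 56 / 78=4999 / 6981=0.72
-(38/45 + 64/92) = -1594/1035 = -1.54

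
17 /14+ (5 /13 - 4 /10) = 1091 /910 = 1.20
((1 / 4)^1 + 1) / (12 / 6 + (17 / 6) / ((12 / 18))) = 1 / 5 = 0.20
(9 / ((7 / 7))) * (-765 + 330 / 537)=-1231425 / 179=-6879.47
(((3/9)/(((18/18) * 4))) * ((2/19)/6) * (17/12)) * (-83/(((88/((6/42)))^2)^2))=-1411/1181844113522688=-0.00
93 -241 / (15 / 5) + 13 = 77 / 3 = 25.67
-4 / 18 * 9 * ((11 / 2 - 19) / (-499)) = -27 / 499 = -0.05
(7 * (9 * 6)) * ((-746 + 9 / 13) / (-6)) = 610407 / 13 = 46954.38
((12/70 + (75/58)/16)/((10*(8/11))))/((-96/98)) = -210287/5939200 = -0.04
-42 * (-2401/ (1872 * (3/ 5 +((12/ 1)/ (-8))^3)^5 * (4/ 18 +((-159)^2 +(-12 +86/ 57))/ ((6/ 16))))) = -408746240000/ 84142856606890419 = -0.00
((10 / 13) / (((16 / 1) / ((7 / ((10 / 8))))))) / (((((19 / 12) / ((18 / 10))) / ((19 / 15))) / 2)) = 252 / 325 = 0.78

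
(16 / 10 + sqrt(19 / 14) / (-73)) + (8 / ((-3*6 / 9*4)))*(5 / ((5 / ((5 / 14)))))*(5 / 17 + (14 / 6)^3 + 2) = -60346 / 16065-sqrt(266) / 1022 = -3.77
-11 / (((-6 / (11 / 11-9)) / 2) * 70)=-44 / 105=-0.42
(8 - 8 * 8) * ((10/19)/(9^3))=-0.04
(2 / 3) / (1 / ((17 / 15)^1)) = 34 / 45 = 0.76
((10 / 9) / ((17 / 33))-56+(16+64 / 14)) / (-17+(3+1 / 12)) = 47512 / 19873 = 2.39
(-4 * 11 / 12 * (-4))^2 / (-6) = -968 / 27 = -35.85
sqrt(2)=1.41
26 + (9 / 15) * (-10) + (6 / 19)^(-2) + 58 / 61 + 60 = 199789 / 2196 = 90.98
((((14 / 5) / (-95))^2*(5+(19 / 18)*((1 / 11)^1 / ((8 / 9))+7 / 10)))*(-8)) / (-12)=0.00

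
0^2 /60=0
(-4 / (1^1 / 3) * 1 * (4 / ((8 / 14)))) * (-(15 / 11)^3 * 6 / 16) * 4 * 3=958.49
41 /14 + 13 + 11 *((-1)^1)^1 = 69 /14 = 4.93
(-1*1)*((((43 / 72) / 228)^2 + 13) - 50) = 9970945223 / 269485056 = 37.00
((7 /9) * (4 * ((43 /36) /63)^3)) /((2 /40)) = 397535 /937461924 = 0.00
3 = 3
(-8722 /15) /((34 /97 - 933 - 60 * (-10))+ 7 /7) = 423017 /241275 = 1.75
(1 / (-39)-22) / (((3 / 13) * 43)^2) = -0.22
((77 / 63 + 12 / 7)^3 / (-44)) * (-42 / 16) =6331625 / 4191264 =1.51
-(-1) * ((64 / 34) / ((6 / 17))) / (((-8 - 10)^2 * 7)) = 4 / 1701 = 0.00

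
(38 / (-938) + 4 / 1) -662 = -308621 / 469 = -658.04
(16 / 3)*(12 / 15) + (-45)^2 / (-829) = 1.82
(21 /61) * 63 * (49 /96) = 21609 /1952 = 11.07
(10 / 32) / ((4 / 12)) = 15 / 16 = 0.94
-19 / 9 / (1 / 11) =-209 / 9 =-23.22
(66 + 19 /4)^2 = 80089 /16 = 5005.56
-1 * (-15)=15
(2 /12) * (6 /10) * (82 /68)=0.12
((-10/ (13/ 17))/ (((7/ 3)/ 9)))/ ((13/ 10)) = -45900/ 1183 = -38.80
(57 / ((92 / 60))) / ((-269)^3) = -855 / 447697507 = -0.00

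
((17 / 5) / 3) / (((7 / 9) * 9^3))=17 / 8505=0.00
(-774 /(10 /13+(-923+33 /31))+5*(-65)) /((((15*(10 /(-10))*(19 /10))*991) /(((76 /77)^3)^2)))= 1220478466346893312 /115014429598493272155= 0.01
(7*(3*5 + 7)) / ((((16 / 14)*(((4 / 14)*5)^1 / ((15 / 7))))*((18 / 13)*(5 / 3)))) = 7007 / 80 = 87.59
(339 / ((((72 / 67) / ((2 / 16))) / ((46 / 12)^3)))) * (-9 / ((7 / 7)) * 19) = -1750210783 / 4608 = -379820.05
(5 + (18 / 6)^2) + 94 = 108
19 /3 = 6.33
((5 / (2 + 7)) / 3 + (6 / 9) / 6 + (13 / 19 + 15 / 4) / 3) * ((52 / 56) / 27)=47333 / 775656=0.06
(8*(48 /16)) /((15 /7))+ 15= 131 /5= 26.20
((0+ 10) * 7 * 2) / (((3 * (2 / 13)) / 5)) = 4550 / 3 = 1516.67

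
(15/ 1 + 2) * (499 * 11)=93313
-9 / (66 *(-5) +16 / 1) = 9 / 314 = 0.03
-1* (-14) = 14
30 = 30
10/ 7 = 1.43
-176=-176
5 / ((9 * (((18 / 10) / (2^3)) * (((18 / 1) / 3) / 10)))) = 1000 / 243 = 4.12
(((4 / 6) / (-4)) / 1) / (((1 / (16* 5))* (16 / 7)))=-35 / 6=-5.83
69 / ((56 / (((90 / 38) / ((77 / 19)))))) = 3105 / 4312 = 0.72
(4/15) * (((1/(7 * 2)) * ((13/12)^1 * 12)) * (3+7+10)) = 104/21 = 4.95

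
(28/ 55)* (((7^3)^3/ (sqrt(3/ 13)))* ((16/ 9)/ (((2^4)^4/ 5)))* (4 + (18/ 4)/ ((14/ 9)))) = 7788246151* sqrt(39)/ 1216512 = 39981.18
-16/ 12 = -4/ 3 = -1.33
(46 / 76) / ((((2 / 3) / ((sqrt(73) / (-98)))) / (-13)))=897* sqrt(73) / 7448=1.03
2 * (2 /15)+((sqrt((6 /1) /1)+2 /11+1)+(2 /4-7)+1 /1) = -1.60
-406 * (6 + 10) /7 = -928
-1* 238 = -238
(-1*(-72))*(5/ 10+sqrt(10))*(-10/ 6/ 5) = -24*sqrt(10) - 12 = -87.89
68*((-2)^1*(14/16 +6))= -935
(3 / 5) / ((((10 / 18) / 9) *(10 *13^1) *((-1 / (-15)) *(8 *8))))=729 / 41600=0.02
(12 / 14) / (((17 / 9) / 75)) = 4050 / 119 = 34.03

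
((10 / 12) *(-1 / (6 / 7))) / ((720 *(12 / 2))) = -7 / 31104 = -0.00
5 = 5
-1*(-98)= 98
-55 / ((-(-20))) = -11 / 4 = -2.75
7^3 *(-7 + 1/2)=-2229.50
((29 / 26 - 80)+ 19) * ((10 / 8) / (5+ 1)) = -2595 / 208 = -12.48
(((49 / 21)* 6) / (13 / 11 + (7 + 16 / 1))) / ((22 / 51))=51 / 38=1.34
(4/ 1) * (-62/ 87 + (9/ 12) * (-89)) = -23477/ 87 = -269.85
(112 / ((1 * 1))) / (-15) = -112 / 15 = -7.47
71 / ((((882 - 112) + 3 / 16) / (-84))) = -95424 / 12323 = -7.74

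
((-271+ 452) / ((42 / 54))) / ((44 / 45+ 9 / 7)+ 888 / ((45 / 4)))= 73305 / 25577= 2.87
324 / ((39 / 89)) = 9612 / 13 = 739.38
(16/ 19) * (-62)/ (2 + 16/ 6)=-1488/ 133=-11.19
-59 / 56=-1.05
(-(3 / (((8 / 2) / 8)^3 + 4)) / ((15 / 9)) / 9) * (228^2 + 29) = -416104 / 165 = -2521.84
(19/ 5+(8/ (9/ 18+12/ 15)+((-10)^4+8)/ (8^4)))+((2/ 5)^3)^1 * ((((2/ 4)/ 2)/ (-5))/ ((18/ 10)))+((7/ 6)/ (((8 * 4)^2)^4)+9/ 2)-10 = 6.90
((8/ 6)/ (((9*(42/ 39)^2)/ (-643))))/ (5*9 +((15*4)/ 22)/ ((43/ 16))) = -51399491/ 28795095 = -1.79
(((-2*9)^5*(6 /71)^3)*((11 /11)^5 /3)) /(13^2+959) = -5668704 /16821817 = -0.34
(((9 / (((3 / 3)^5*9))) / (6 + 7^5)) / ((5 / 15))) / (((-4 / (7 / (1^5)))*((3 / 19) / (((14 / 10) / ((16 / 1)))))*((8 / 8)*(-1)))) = 931 / 5380160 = 0.00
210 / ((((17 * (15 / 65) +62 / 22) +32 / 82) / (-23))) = -14159145 / 20906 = -677.28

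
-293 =-293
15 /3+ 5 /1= 10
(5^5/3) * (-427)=-1334375/3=-444791.67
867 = 867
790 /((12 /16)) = 3160 /3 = 1053.33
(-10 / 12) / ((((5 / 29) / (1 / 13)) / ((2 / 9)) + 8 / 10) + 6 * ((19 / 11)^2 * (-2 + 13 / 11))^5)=3028504922826346975 / 1850251272792436689159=0.00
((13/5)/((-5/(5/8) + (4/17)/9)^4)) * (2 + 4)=21371269959/5538336400000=0.00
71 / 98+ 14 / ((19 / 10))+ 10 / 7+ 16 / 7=21985 / 1862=11.81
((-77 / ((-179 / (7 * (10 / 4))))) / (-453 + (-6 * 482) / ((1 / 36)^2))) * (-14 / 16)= 3773 / 2147132208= 0.00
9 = 9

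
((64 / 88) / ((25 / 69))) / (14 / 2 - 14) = -552 / 1925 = -0.29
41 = 41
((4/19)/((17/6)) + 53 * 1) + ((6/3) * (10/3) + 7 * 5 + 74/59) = 5488142/57171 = 96.00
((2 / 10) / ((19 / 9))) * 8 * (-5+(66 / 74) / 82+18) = 9.86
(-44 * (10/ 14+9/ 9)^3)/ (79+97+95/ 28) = -304128/ 246127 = -1.24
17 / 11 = 1.55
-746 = -746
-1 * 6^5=-7776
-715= -715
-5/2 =-2.50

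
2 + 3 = 5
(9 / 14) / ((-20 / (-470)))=423 / 28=15.11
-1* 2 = -2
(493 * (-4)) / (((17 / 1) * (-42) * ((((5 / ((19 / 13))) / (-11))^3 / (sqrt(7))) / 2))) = -1059002164 * sqrt(7) / 5767125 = -485.83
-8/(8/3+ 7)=-24/29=-0.83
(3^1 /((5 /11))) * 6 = 198 /5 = 39.60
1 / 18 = 0.06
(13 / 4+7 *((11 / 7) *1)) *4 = 57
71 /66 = 1.08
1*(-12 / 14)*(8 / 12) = -4 / 7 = -0.57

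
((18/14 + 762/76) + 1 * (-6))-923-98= -270173/266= -1015.69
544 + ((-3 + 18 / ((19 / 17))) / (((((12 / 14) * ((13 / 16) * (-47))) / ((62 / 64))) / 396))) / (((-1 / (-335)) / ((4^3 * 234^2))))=-161022350924128 / 893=-180316182445.83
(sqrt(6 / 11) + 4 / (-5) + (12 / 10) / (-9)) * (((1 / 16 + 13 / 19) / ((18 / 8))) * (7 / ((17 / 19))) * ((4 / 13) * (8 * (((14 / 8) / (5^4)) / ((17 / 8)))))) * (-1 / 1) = 2491552 / 316996875 - 177968 * sqrt(66) / 232464375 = 0.00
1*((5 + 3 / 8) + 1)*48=306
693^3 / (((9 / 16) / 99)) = 58575010032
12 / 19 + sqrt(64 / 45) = 12 / 19 + 8 * sqrt(5) / 15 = 1.82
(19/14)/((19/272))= 136/7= 19.43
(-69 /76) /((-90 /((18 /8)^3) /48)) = 16767 /3040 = 5.52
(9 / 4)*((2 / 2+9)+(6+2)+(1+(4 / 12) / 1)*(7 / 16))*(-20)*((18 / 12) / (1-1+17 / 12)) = -30105 / 34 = -885.44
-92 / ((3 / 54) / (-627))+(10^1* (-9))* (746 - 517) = 1017702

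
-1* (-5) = 5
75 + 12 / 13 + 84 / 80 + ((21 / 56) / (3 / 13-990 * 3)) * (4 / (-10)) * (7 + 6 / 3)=128774409 / 1672970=76.97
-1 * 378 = -378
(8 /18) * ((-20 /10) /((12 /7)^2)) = -49 /162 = -0.30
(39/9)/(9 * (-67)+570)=-13/99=-0.13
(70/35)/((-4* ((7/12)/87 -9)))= 522/9389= 0.06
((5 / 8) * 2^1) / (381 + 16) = 5 / 1588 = 0.00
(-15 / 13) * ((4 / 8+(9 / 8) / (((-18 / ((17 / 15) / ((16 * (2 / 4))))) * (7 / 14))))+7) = -8.63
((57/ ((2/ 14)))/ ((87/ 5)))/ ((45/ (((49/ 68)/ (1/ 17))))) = 6517/ 1044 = 6.24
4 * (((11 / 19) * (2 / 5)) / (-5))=-88 / 475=-0.19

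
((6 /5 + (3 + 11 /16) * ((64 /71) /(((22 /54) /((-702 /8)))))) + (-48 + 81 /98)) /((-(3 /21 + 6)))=291573657 /2350810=124.03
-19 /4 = -4.75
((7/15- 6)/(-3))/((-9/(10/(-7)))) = 166/567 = 0.29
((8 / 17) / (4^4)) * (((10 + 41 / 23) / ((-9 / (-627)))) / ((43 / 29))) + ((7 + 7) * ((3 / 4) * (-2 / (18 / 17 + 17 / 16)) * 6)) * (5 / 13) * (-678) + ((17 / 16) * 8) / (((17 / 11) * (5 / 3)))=937878637496147 / 60534870240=15493.20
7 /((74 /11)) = 77 /74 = 1.04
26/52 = 0.50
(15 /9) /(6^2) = 5 /108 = 0.05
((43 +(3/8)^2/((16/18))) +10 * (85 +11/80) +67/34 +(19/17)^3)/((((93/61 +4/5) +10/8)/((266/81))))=4362915741985/5289060672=824.89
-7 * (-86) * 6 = 3612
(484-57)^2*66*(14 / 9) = 56157332 / 3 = 18719110.67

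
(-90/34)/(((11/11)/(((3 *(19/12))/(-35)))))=171/476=0.36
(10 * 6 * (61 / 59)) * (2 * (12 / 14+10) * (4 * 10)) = 22252800 / 413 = 53880.87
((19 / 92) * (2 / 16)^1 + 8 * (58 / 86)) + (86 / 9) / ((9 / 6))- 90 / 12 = 4.29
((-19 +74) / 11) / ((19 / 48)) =240 / 19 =12.63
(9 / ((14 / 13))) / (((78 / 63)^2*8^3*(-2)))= -567 / 106496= -0.01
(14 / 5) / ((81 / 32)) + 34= 14218 / 405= 35.11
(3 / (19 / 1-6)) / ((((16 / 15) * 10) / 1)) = 9 / 416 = 0.02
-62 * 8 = -496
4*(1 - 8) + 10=-18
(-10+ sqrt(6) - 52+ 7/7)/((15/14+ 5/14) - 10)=427/60 - 7*sqrt(6)/60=6.83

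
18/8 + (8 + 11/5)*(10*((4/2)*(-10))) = -8151/4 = -2037.75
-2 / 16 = -1 / 8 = -0.12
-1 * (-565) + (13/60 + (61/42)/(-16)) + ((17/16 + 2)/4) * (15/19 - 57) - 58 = 9875829/21280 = 464.09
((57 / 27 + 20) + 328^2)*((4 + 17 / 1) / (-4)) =-6779185 / 12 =-564932.08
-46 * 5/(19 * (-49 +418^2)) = -46/663765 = -0.00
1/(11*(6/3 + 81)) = 1/913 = 0.00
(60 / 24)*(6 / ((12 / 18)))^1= 45 / 2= 22.50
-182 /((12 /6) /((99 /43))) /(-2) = 9009 /86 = 104.76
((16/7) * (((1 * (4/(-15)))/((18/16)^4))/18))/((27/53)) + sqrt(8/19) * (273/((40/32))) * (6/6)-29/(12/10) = 117.51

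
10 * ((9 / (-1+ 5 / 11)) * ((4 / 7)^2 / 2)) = -1320 / 49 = -26.94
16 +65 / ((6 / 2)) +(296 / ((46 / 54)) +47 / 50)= 1331993 / 3450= 386.08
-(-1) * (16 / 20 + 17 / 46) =269 / 230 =1.17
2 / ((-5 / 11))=-22 / 5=-4.40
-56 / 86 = -28 / 43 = -0.65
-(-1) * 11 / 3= 11 / 3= 3.67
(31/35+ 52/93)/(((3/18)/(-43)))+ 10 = -393608/1085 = -362.77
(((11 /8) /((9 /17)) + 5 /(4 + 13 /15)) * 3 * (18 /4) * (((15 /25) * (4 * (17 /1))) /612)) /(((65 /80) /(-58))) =-1104958 /4745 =-232.87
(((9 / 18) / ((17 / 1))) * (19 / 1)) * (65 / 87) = 1235 / 2958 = 0.42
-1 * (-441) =441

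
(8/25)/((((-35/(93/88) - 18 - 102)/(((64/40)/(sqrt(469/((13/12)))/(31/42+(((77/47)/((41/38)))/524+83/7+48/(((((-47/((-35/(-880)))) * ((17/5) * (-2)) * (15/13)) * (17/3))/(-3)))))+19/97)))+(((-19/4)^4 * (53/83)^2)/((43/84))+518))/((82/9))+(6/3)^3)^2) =0.00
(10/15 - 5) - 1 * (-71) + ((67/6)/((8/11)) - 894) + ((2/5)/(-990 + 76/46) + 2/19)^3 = -6133230563272630073473/7553444132302998000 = -811.98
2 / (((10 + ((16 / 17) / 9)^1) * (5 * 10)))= 153 / 38650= 0.00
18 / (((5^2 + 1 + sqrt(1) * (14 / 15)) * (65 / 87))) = 2349 / 2626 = 0.89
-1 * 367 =-367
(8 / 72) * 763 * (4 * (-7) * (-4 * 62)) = 5298272 / 9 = 588696.89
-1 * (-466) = 466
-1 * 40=-40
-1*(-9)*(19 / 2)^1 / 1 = 171 / 2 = 85.50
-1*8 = -8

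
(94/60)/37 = 47/1110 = 0.04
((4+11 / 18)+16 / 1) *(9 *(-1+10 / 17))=-2597 / 34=-76.38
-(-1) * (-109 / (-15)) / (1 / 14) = 1526 / 15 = 101.73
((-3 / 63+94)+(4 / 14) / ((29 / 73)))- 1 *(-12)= 106.67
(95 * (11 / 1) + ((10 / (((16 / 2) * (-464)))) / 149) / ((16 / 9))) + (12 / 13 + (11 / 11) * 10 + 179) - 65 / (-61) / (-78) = 12999114326993 / 10526370816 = 1234.91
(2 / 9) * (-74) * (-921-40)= 142228 / 9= 15803.11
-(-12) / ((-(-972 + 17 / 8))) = 96 / 7759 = 0.01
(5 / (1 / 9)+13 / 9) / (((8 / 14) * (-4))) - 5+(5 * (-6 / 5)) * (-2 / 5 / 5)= -44711 / 1800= -24.84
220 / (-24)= -55 / 6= -9.17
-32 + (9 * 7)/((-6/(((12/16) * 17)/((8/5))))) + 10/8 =-7323/64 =-114.42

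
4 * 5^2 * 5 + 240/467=233740/467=500.51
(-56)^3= -175616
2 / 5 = 0.40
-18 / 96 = -0.19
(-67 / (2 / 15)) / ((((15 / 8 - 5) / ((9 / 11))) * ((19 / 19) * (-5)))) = -7236 / 275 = -26.31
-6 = -6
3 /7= 0.43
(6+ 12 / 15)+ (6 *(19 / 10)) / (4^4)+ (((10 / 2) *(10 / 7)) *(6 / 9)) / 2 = 247981 / 26880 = 9.23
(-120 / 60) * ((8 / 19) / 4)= -4 / 19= -0.21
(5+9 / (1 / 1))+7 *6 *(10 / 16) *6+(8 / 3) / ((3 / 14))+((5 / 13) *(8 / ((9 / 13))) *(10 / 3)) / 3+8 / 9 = 30743 / 162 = 189.77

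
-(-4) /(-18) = -2 /9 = -0.22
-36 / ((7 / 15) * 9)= -60 / 7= -8.57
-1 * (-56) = 56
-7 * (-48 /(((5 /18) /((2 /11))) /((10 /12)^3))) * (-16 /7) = -3200 /11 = -290.91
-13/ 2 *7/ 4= -11.38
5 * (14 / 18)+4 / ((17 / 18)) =1243 / 153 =8.12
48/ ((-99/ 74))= -1184/ 33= -35.88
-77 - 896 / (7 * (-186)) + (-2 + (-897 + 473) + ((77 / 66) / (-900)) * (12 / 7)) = -7007281 / 13950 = -502.31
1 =1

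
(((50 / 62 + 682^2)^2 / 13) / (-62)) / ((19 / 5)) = -1039518916195805 / 14716754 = -70635067.77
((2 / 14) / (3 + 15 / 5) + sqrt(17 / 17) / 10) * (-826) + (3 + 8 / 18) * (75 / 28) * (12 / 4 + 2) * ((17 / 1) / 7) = 28711 / 2940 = 9.77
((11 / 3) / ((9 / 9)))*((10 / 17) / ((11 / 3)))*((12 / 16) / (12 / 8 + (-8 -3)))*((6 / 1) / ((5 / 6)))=-108 / 323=-0.33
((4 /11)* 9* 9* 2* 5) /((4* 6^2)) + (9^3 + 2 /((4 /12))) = 16215 /22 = 737.05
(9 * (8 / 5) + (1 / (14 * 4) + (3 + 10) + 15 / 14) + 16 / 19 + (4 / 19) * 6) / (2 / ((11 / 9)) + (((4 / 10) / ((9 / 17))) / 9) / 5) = 725109165 / 39180736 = 18.51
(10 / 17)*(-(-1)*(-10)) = -100 / 17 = -5.88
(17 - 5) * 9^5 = 708588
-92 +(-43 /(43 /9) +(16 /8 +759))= 660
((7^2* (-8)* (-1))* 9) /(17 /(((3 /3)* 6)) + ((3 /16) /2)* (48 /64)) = 1354752 /1115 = 1215.02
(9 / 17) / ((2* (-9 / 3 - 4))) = -9 / 238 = -0.04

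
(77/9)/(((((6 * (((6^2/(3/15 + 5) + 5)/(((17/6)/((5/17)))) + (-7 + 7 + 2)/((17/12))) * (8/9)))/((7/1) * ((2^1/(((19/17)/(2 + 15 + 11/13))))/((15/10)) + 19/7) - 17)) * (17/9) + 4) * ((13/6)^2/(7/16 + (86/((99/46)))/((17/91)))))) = 2260775777183/24172875792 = 93.53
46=46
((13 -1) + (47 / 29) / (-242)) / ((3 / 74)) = 3114253 / 10527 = 295.83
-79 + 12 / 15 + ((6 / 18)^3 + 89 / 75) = -51959 / 675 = -76.98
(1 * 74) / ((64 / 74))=1369 / 16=85.56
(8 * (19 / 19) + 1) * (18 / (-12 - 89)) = -1.60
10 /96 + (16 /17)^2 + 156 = 2177765 /13872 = 156.99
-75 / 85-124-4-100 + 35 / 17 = -3856 / 17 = -226.82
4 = 4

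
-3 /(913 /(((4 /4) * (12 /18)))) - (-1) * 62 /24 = 28279 /10956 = 2.58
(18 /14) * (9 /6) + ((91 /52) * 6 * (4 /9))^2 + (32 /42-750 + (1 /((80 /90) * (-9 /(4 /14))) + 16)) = -178811 /252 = -709.57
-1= -1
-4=-4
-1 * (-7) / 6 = 7 / 6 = 1.17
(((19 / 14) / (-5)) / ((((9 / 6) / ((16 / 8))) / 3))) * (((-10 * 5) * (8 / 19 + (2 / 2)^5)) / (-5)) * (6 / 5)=-648 / 35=-18.51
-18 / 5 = -3.60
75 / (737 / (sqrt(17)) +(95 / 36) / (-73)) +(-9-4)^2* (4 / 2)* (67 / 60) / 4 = 381750375600* sqrt(17) / 3751333537471 +42476387842764133 / 450160024496520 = 94.78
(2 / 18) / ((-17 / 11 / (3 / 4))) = -11 / 204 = -0.05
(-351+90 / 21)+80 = -1867 / 7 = -266.71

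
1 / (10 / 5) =1 / 2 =0.50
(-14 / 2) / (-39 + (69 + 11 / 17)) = -119 / 521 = -0.23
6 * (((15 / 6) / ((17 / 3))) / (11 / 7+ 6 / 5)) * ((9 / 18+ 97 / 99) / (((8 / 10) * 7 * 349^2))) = 36625 / 17674786712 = 0.00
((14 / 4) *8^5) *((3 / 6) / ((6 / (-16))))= -458752 / 3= -152917.33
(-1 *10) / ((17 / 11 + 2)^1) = -110 / 39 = -2.82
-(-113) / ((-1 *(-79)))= 113 / 79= 1.43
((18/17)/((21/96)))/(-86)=-288/5117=-0.06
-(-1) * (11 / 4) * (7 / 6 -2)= -55 / 24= -2.29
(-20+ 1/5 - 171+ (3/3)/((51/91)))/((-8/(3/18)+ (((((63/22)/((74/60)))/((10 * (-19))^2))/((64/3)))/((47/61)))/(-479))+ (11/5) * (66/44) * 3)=40814358576806144/8226973606049505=4.96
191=191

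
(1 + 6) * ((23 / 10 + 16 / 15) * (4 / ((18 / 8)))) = 5656 / 135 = 41.90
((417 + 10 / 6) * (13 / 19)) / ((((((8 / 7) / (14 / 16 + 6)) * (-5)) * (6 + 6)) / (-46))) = 3614611 / 2736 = 1321.13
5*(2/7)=10/7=1.43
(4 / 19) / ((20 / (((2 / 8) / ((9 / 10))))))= 1 / 342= 0.00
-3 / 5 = -0.60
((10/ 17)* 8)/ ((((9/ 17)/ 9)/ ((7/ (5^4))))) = 112/ 125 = 0.90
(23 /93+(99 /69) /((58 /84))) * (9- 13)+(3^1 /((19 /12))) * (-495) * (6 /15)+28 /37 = -16732407392 /43607793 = -383.70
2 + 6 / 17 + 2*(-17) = -538 / 17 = -31.65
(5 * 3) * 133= 1995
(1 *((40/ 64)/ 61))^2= 25/ 238144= 0.00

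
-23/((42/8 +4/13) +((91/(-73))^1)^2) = -6373484/1970693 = -3.23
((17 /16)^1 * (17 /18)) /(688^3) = 289 /93790273536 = 0.00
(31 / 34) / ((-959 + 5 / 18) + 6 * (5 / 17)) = -279 / 292829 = -0.00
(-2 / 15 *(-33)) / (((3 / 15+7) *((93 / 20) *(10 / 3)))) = 11 / 279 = 0.04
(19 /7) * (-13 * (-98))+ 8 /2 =3462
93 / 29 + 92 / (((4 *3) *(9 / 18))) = 1613 / 87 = 18.54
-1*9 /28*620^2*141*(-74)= 9024366600 /7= 1289195228.57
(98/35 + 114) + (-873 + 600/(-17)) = -67277/85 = -791.49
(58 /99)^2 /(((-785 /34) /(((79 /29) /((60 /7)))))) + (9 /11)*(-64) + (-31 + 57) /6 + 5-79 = -14083668983 /115406775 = -122.04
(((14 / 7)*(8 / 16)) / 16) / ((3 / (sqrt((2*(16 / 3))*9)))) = 0.20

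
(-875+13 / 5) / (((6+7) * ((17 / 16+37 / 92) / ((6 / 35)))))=-7.85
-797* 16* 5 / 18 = -31880 / 9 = -3542.22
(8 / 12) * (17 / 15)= 34 / 45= 0.76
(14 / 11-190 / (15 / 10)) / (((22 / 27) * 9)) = -2069 / 121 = -17.10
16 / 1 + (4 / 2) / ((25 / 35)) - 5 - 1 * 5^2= -11.20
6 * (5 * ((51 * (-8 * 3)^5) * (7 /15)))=-5685313536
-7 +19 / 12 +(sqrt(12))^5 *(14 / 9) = -65 / 12 +448 *sqrt(3) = 770.54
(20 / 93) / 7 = 20 / 651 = 0.03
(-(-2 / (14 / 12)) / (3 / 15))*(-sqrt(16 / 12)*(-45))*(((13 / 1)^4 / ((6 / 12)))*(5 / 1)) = 514098000*sqrt(3) / 7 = 127206265.15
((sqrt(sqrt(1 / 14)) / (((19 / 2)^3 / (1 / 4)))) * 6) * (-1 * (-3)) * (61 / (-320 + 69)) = -1098 * 14^(3 / 4) / 12051263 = -0.00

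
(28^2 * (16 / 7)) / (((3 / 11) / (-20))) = -394240 / 3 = -131413.33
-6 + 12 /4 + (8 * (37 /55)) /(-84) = -3539 /1155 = -3.06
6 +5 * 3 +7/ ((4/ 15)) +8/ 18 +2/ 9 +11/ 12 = 293/ 6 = 48.83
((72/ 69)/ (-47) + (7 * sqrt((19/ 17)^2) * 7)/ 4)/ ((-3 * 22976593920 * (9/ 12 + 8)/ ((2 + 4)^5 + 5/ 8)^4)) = -15052031769178434716927419/ 181597351850488627200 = -82886.85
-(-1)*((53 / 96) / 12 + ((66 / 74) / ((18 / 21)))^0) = 1205 / 1152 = 1.05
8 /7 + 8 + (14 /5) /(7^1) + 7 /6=2249 /210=10.71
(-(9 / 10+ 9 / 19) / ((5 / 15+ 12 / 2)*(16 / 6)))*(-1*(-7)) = -16443 / 28880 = -0.57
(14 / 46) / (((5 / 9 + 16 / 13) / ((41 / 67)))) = 0.10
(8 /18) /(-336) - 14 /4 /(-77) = 367 /8316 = 0.04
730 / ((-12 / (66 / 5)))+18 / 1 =-785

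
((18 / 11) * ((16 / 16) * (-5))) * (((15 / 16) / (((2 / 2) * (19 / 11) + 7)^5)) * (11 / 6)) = -4026275 / 14495514624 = -0.00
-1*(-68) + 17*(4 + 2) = 170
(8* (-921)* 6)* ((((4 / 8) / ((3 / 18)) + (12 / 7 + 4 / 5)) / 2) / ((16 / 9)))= -4799331 / 70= -68561.87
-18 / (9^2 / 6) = -4 / 3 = -1.33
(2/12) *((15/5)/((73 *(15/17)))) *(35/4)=119/1752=0.07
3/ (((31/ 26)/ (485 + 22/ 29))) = 1098786/ 899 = 1222.23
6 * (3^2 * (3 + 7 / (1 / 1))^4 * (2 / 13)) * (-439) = -474120000 / 13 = -36470769.23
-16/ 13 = -1.23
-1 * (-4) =4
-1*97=-97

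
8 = 8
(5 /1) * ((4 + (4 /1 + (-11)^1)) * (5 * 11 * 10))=-8250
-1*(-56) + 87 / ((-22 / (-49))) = 5495 / 22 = 249.77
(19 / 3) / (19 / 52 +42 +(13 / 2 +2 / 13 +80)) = 988 / 20127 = 0.05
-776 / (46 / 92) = -1552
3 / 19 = 0.16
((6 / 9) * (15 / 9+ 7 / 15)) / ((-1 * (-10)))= 32 / 225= 0.14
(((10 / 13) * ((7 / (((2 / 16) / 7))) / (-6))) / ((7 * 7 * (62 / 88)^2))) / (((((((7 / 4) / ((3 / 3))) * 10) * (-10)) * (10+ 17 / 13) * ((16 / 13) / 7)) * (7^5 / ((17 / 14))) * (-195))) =-8228 / 3739482288675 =-0.00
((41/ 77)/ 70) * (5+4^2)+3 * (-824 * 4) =-7613637/ 770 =-9887.84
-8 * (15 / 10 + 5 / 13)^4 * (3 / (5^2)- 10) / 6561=109531219 / 720725850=0.15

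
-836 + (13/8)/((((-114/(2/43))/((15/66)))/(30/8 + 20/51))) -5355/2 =-3513.50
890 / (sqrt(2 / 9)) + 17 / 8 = 17 / 8 + 1335 * sqrt(2) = 1890.10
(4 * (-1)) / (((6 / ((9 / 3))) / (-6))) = 12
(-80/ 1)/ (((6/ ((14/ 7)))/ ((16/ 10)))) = -42.67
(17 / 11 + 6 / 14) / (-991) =-152 / 76307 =-0.00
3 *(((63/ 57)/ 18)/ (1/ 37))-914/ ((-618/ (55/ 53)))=5196773/ 622326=8.35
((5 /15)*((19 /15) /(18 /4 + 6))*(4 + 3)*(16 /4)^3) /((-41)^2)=2432 /226935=0.01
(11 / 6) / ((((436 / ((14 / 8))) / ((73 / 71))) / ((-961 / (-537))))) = 5401781 / 398960928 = 0.01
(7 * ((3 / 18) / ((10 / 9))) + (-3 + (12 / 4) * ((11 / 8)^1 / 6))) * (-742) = 37471 / 40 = 936.78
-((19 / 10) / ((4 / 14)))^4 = -312900721 / 160000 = -1955.63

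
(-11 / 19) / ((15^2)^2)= -11 / 961875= -0.00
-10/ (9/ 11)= -110/ 9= -12.22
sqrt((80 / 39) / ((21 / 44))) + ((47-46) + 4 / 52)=14 / 13 + 8 * sqrt(5005) / 273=3.15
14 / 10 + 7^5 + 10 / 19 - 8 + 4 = 1596468 / 95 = 16804.93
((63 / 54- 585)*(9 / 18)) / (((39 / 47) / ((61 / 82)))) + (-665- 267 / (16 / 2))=-9210985 / 9594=-960.08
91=91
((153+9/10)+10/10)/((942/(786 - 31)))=233899/1884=124.15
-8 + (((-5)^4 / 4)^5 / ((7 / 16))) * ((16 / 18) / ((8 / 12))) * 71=6771087646481687 / 336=20152046566909.78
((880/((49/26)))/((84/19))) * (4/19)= 22880/1029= 22.24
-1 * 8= -8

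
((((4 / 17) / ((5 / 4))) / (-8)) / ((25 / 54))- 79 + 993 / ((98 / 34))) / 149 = 27640958 / 15514625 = 1.78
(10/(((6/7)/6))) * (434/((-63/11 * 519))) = -47740/4671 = -10.22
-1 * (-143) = 143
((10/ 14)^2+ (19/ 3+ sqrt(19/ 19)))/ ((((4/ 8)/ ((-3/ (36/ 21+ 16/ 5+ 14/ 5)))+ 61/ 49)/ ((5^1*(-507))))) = 974285/ 2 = 487142.50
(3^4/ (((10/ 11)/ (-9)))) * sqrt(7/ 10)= -8019 * sqrt(70)/ 100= -670.92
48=48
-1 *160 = -160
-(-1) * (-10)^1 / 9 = -10 / 9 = -1.11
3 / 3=1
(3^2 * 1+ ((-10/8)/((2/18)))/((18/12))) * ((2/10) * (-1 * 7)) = -21/10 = -2.10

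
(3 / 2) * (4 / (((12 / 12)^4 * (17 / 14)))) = 84 / 17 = 4.94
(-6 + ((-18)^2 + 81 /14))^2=20548089 /196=104837.19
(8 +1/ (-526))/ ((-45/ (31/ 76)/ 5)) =-130417/ 359784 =-0.36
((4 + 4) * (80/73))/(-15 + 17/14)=-8960/14089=-0.64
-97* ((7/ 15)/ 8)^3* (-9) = 33271/ 192000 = 0.17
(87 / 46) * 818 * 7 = 249081 / 23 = 10829.61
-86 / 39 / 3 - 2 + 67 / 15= 1013 / 585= 1.73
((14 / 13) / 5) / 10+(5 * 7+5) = 13007 / 325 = 40.02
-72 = -72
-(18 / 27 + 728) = -2186 / 3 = -728.67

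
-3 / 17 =-0.18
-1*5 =-5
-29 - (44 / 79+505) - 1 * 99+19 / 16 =-799315 / 1264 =-632.37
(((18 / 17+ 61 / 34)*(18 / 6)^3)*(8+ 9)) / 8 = 2619 / 16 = 163.69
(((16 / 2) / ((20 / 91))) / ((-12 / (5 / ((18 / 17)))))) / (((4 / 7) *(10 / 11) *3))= -119119 / 12960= -9.19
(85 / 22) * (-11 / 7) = -6.07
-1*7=-7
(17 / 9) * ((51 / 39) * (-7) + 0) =-17.29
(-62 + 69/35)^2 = 4414201/1225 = 3603.43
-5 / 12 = -0.42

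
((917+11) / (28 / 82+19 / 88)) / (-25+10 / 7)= -2130688 / 30165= -70.63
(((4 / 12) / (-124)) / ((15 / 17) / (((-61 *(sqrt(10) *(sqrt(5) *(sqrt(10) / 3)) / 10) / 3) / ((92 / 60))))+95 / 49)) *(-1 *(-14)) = -175204494325 / 9006705095736 - 1202591271 *sqrt(5) / 3002235031912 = -0.02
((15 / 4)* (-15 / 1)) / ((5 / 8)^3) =-1152 / 5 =-230.40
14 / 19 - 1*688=-13058 / 19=-687.26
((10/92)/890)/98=1/802424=0.00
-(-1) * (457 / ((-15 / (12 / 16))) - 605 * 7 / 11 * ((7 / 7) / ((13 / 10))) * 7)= -544941 / 260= -2095.93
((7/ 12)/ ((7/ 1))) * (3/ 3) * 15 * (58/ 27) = 145/ 54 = 2.69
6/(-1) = -6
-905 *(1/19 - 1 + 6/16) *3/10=47241/304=155.40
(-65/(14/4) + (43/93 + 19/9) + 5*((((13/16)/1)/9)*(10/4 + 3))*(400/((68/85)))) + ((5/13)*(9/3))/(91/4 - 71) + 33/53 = 2547011873279/2077632648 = 1225.92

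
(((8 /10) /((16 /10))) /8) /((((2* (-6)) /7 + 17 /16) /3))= -21 /73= -0.29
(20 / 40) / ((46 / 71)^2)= 5041 / 4232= 1.19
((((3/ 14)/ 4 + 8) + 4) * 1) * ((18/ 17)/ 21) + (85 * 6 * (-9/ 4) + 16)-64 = -3981381/ 3332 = -1194.89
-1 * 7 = -7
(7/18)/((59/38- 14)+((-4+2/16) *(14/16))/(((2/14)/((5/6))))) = -8512/705363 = -0.01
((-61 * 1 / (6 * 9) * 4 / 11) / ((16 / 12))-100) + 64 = -7189 / 198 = -36.31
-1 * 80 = -80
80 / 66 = 40 / 33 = 1.21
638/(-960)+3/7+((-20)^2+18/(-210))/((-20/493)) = -165616469/16800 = -9858.12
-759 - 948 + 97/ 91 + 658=-95362/ 91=-1047.93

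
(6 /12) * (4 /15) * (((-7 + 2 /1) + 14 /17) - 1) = -176 /255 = -0.69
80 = 80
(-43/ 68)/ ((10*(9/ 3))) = -43/ 2040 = -0.02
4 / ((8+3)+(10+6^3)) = 4 / 237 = 0.02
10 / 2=5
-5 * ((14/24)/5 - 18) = 1073/12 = 89.42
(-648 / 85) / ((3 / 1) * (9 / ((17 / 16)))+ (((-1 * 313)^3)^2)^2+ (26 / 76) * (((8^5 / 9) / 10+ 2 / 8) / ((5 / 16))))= -554040 / 64256503671100608155188373092950277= -0.00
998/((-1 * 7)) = -998/7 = -142.57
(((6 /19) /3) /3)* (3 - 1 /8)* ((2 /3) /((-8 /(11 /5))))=-253 /13680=-0.02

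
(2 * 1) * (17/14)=2.43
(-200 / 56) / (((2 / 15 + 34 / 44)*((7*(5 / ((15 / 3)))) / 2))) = -16500 / 14651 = -1.13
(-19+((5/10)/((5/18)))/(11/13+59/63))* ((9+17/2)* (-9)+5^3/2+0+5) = 1181961/730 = 1619.12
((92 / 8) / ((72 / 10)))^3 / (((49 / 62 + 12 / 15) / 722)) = 85100560625 / 46002816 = 1849.90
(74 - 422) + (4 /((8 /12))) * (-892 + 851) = -594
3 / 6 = 1 / 2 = 0.50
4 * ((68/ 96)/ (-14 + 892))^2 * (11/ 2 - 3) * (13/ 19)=18785/ 4218277248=0.00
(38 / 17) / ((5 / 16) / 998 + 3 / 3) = 606784 / 271541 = 2.23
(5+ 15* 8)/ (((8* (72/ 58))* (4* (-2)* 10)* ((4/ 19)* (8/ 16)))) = -1.49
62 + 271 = 333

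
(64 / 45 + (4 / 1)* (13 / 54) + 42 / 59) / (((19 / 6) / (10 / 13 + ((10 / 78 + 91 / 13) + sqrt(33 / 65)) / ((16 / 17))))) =104839* sqrt(2145) / 6557850 + 844879 / 103545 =8.90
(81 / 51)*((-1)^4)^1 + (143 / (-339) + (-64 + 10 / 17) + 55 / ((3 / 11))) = 803485 / 5763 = 139.42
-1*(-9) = 9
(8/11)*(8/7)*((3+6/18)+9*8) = 14464/231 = 62.61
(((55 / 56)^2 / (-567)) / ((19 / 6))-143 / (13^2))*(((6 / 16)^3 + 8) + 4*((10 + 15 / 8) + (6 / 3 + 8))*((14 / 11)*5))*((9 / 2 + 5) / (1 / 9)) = -853551404659 / 20873216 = -40892.18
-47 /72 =-0.65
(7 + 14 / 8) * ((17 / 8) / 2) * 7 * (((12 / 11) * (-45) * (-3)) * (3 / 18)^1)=562275 / 352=1597.37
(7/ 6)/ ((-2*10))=-7/ 120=-0.06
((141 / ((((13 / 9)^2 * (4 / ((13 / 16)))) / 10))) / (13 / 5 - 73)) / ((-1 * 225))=1269 / 146432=0.01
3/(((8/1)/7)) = 21/8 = 2.62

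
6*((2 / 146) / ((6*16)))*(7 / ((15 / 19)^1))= 133 / 17520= 0.01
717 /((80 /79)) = 56643 /80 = 708.04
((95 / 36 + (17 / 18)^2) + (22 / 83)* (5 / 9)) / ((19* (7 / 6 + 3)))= 49456 / 1064475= 0.05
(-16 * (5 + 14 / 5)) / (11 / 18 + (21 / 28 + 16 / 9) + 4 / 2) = -22464 / 925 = -24.29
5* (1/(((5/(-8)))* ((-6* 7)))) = 4/21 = 0.19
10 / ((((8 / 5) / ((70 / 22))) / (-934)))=-408625 / 22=-18573.86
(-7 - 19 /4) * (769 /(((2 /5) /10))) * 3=-2710725 /4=-677681.25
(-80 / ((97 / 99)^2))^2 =614781446400 / 88529281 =6944.39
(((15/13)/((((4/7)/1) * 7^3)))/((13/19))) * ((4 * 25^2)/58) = 178125/480298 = 0.37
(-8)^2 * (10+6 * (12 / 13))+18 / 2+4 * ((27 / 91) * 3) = 1007.02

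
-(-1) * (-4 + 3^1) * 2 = -2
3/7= 0.43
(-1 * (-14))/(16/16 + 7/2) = 28/9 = 3.11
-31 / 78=-0.40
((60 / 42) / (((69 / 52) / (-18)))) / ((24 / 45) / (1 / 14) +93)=-46800 / 242627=-0.19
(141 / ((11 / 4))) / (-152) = -141 / 418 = -0.34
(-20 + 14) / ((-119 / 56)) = 48 / 17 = 2.82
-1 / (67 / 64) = -0.96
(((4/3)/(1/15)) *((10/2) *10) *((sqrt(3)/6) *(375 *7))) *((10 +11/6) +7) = 24718750 *sqrt(3)/3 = 14271376.97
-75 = -75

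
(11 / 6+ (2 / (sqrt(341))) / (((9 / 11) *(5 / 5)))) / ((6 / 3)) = sqrt(341) / 279+ 11 / 12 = 0.98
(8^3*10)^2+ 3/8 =209715203/8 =26214400.38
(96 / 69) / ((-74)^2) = 8 / 31487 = 0.00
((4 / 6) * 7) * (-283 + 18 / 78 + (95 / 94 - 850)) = -3227021 / 611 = -5281.54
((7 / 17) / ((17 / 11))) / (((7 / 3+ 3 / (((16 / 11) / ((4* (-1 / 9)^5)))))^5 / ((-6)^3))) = -50315396029801949261650305024 / 60451650349217015592340396273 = -0.83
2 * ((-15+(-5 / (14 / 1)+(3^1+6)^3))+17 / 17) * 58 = 580290 / 7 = 82898.57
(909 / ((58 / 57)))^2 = 2684586969 / 3364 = 798034.18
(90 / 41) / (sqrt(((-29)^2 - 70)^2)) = 30 / 10537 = 0.00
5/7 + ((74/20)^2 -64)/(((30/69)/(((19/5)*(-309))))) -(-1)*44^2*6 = 5162042161/35000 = 147486.92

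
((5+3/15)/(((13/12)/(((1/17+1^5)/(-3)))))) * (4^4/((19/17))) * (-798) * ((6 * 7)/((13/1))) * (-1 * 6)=-390168576/65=-6002593.48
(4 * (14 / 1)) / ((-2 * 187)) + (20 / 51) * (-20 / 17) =-5828 / 9537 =-0.61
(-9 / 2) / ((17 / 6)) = -1.59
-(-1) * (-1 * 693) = -693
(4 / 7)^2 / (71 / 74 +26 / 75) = 88800 / 355201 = 0.25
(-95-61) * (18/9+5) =-1092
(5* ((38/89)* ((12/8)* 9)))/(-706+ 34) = -855/19936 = -0.04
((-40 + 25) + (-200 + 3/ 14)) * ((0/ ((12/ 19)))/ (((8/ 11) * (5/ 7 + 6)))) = 0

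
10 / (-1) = -10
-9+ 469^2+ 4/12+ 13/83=54768170/249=219952.49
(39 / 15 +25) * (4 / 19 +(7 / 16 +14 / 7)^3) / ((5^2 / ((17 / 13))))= 268252197 / 12646400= 21.21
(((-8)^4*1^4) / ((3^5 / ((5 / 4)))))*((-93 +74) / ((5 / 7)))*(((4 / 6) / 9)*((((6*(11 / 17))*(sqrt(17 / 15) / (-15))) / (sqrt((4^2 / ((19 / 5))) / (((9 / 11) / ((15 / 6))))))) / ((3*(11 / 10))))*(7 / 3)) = 1906688*sqrt(106590) / 276054075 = 2.25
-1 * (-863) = 863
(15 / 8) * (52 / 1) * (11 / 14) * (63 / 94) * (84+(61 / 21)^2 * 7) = 19332885 / 2632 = 7345.32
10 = 10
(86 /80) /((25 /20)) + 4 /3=2.19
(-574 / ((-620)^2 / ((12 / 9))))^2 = 82369 / 20779222500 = 0.00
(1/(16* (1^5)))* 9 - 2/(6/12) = -55/16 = -3.44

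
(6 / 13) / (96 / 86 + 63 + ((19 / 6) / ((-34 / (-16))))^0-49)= 86 / 3003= 0.03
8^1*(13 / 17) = 6.12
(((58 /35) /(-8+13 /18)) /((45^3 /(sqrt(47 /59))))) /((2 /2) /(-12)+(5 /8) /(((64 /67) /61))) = -59392 * sqrt(2773) /55853874523125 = -0.00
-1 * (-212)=212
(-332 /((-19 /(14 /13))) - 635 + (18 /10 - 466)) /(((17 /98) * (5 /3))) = -392275968 /104975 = -3736.85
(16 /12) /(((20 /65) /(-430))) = -5590 /3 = -1863.33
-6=-6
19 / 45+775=34894 / 45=775.42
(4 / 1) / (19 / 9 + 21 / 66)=792 / 481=1.65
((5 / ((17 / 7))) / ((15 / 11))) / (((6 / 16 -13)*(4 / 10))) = -1540 / 5151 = -0.30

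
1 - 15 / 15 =0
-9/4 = -2.25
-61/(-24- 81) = 61/105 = 0.58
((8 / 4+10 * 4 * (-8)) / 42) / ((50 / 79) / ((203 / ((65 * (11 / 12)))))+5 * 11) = -728538 / 5310085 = -0.14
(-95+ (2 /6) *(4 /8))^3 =-184220009 /216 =-852870.41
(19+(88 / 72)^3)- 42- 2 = -16894 / 729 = -23.17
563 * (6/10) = 1689/5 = 337.80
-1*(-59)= 59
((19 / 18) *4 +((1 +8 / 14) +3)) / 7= 554 / 441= 1.26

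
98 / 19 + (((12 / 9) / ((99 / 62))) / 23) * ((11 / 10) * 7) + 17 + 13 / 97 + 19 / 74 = 9666978041 / 423466110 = 22.83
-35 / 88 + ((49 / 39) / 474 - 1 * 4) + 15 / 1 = 8625875 / 813384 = 10.60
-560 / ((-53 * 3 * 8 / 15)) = 6.60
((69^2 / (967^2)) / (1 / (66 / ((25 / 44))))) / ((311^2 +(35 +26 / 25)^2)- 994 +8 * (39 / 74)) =3197249550 / 524543086572517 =0.00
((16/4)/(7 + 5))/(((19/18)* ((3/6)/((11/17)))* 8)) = 33/646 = 0.05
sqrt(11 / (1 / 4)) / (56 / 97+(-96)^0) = 194 * sqrt(11) / 153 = 4.21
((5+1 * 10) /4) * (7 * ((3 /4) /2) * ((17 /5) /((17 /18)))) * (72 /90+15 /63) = 2943 /80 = 36.79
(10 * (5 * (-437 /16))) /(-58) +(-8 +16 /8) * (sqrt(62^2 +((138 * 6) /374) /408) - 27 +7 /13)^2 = -6790948887473 /249284464 +2064 * sqrt(537684103) /2431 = -7554.37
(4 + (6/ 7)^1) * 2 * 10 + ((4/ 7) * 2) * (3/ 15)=3408/ 35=97.37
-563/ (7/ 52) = -29276/ 7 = -4182.29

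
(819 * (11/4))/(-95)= -9009/380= -23.71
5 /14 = 0.36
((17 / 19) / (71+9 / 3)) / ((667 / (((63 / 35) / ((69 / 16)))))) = 408 / 53923615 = 0.00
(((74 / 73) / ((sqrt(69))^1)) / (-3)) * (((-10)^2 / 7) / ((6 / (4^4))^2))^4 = -533226195880666726400000000 * sqrt(69) / 238042993671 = -18607182571217101.06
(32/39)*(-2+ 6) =128/39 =3.28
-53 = -53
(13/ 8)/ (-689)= -1/ 424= -0.00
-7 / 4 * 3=-5.25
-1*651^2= -423801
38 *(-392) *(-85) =1266160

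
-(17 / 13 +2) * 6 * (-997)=257226 / 13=19786.62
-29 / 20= -1.45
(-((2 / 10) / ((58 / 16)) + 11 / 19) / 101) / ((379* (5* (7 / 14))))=-3494 / 527293225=-0.00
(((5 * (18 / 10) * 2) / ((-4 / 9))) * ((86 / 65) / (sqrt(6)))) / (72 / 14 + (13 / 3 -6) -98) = 24381 * sqrt(6) / 258050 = 0.23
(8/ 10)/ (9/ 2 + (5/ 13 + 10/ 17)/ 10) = 221/ 1270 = 0.17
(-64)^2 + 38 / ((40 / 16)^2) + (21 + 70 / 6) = 310106 / 75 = 4134.75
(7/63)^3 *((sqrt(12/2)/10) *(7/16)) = 7 *sqrt(6)/116640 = 0.00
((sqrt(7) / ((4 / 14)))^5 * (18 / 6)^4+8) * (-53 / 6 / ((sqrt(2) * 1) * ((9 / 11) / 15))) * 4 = -21605650605 * sqrt(14) / 32 - 23320 * sqrt(2) / 9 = -2526283107.58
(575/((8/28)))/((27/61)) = 245525/54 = 4546.76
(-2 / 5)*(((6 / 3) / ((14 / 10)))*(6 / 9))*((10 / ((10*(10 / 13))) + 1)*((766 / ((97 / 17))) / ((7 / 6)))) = -2396048 / 23765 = -100.82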